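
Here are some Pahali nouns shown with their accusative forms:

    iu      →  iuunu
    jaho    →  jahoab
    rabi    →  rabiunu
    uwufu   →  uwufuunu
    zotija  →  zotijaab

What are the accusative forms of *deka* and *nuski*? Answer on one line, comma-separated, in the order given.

Looking at the last vowel of each stem: -unu when the last vowel of the stem is a high vowel (*iu*, *rabi*, *uwufu*); -ab when the last vowel of the stem is a non-high vowel (*jaho*, *zotija*).
*deka* — last vowel /a/ (a non-high vowel) → -ab → *dekaab*.
The last vowel of *nuski* is /i/, which is a high vowel, so the suffix is -unu, giving *nuskiunu*.

dekaab, nuskiunu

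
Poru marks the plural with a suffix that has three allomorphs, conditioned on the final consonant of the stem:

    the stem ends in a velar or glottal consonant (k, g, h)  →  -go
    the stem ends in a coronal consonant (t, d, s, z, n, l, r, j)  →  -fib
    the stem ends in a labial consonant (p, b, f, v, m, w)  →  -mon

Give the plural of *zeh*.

zehgo

*zeh*: final consonant = /h/, velar/glottal → -go → *zehgo*.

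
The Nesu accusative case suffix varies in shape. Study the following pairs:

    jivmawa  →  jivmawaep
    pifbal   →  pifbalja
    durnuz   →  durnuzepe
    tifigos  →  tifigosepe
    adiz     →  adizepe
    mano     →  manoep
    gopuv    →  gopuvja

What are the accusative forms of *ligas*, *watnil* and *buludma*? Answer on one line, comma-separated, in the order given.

The suffix is conditioned by the final sound: -epe when the stem ends in a sibilant (*durnuz*, *tifigos*, *adiz*); -ja when the stem ends in a non-sibilant consonant (*pifbal*, *gopuv*); -ep when the stem ends in a vowel (*jivmawa*, *mano*).
Since the final sound of *ligas* is /s/ (a sibilant), it takes -epe, giving *ligasepe*.
The final sound of *watnil* is /l/, which is a non-sibilant consonant, so the suffix is -ja, giving *watnilja*.
*buludma* — final sound /a/ (a vowel) → -ep → *buludmaep*.

ligasepe, watnilja, buludmaep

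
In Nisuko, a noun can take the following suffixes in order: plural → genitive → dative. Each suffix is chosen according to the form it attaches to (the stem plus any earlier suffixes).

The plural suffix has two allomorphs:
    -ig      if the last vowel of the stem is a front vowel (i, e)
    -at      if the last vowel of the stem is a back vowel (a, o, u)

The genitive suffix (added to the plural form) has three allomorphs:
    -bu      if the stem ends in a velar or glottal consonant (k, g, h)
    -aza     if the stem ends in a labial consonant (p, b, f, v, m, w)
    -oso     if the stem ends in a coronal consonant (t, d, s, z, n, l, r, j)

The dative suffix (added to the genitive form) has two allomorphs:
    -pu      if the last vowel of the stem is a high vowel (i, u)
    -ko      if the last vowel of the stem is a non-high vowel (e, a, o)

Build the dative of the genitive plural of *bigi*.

*bigi*: last vowel = /i/, a front vowel → -ig → *bigiig*.
The plural form *bigiig*: final consonant = /g/, velar/glottal → -bu → *bigiigbu*.
The genitive form *bigiigbu*: last vowel = /u/, a high vowel → -pu → *bigiigbupu*.

bigiigbupu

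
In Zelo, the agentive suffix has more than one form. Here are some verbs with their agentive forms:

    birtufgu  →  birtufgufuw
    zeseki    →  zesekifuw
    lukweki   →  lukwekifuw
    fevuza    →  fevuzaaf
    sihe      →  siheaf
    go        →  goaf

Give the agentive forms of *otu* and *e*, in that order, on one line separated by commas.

Looking at the last vowel of each stem: -fuw when the last vowel of the stem is a high vowel (*birtufgu*, *zeseki*, *lukweki*); -af when the last vowel of the stem is a non-high vowel (*fevuza*, *sihe*, *go*).
The last vowel of *otu* is /u/, which is a high vowel, so the suffix is -fuw, giving *otufuw*.
The last vowel of *e* is /e/, which is a non-high vowel, so the suffix is -af, giving *eaf*.

otufuw, eaf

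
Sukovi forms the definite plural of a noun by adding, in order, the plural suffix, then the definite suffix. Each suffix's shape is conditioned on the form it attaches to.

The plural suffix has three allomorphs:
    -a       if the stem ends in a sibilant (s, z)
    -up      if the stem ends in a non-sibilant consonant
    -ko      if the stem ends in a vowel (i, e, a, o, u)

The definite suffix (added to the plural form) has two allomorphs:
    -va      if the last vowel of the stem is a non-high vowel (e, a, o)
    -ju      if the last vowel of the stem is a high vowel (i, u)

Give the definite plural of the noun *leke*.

*leke*: final sound = /e/, a vowel → -ko → *lekeko*.
The plural form *lekeko*: last vowel = /o/, a non-high vowel → -va → *lekekova*.

lekekova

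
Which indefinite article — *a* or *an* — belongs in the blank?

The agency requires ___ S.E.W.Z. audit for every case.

The indefinite article is chosen by the initial *sound* of the following word, not its spelling.
The initialism *S.E.W.Z.* is read letter by letter; the first letter, S, is pronounced /ɛs/, which begins with a vowel sound.
So the article is *an*: The agency requires an S.E.W.Z. audit for every case.

an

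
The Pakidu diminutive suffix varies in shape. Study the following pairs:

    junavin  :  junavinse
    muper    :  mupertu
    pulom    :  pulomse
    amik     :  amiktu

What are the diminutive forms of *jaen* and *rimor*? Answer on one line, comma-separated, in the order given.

jaense, rimortu

Looking at the final consonant of each stem: -se when the stem ends in a nasal (*junavin*, *pulom*); -tu when the stem ends in a non-nasal consonant (*muper*, *amik*).
*jaen*: final consonant = /n/, a nasal → -se → *jaense*.
Since the final consonant of *rimor* is /r/ (non-nasal), it takes -tu, giving *rimortu*.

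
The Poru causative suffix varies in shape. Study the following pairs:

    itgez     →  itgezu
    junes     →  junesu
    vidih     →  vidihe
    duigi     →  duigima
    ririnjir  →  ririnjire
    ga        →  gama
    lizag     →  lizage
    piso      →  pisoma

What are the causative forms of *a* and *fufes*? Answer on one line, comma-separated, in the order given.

ama, fufesu

The alternation tracks the final sound of the stem — -u when the stem ends in a sibilant (*itgez*, *junes*); -e when the stem ends in a non-sibilant consonant (*vidih*, *ririnjir*, *lizag*); -ma when the stem ends in a vowel (*duigi*, *ga*, *piso*).
*a* — final sound /a/ (a vowel) → -ma → *ama*.
*fufes*: final sound = /s/, a sibilant → -u → *fufesu*.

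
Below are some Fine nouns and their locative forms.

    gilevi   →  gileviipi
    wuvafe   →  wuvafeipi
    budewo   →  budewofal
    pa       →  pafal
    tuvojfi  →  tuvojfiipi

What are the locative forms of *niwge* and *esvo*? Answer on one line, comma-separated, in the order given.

Looking at the last vowel of each stem: -ipi when the last vowel of the stem is a front vowel (*gilevi*, *wuvafe*, *tuvojfi*); -fal when the last vowel of the stem is a back vowel (*budewo*, *pa*).
The last vowel of *niwge* is /e/, which is a front vowel, so the suffix is -ipi, giving *niwgeipi*.
Since the last vowel of *esvo* is /o/ (a back vowel), it takes -fal, giving *esvofal*.

niwgeipi, esvofal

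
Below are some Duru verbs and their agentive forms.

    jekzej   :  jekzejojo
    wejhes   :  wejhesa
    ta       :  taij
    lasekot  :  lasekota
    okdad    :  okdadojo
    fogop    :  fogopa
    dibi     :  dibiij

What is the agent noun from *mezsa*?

mezsaij

The suffix is conditioned by the final sound: -a when the stem ends in a voiceless consonant (*wejhes*, *lasekot*, *fogop*); -ojo when the stem ends in a voiced consonant (*jekzej*, *okdad*); -ij when the stem ends in a vowel (*ta*, *dibi*).
*mezsa*: final sound = /a/, a vowel → -ij → *mezsaij*.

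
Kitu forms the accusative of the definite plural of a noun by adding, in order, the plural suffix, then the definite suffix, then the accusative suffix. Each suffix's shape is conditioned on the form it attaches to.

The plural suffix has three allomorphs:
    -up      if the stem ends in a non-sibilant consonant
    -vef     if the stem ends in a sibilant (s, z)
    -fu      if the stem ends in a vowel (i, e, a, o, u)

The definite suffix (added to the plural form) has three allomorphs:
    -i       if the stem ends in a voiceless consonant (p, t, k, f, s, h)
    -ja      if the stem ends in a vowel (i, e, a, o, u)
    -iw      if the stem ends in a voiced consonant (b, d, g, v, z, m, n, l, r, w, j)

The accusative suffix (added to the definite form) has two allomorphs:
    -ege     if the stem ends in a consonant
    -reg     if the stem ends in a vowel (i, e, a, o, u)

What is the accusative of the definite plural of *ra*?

rafujareg

*ra*: final sound = /a/, a vowel → -fu → *rafu*.
The final sound of the plural form *rafu* is /u/, which is a vowel, so the definite suffix is -ja, giving *rafuja*.
The final sound of the definite form *rafuja* is /a/, which is a vowel, so the accusative suffix is -reg, giving *rafujareg*.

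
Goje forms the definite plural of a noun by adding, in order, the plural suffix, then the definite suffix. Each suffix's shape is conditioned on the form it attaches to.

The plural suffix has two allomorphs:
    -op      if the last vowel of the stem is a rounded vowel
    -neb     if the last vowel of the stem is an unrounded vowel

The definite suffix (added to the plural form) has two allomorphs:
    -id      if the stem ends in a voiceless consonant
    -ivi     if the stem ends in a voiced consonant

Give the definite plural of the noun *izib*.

*izib* — last vowel /i/ (an unrounded vowel) → -neb → *izibneb*.
The final consonant of the plural form *izibneb* is /b/, which is voiced, so the definite suffix is -ivi, giving *izibnebivi*.

izibnebivi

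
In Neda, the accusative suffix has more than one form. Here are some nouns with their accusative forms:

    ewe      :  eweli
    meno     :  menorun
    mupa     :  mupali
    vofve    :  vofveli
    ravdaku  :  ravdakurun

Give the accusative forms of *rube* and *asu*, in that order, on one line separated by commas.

rubeli, asurun

Looking at the last vowel of each stem: -run when the last vowel of the stem is a rounded vowel (*meno*, *ravdaku*); -li when the last vowel of the stem is an unrounded vowel (*ewe*, *mupa*, *vofve*).
Since the last vowel of *rube* is /e/ (an unrounded vowel), it takes -li, giving *rubeli*.
Since the last vowel of *asu* is /u/ (a rounded vowel), it takes -run, giving *asurun*.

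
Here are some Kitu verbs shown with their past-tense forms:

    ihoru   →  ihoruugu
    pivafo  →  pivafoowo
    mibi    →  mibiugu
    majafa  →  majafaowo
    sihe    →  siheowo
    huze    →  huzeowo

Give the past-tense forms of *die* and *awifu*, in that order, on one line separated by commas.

dieowo, awifuugu

Looking at the last vowel of each stem: -ugu when the last vowel of the stem is a high vowel (*ihoru*, *mibi*); -owo when the last vowel of the stem is a non-high vowel (*pivafo*, *majafa*, *sihe*, *huze*).
*die*: last vowel = /e/, a non-high vowel → -owo → *dieowo*.
*awifu* — last vowel /u/ (a high vowel) → -ugu → *awifuugu*.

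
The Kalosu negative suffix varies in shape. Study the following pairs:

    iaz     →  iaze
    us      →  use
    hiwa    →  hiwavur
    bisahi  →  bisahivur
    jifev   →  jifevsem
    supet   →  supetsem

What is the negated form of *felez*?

feleze

The suffix is conditioned by the final sound: -e when the stem ends in a sibilant (*iaz*, *us*); -sem when the stem ends in a non-sibilant consonant (*jifev*, *supet*); -vur when the stem ends in a vowel (*hiwa*, *bisahi*).
Since the final sound of *felez* is /z/ (a sibilant), it takes -e, giving *feleze*.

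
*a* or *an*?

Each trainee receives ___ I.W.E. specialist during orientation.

an

The indefinite article is chosen by the initial *sound* of the following word, not its spelling.
The initialism *I.W.E.* is read letter by letter; the first letter, I, is pronounced /aɪ/, which begins with a vowel sound.
So the article is *an*: Each trainee receives an I.W.E. specialist during orientation.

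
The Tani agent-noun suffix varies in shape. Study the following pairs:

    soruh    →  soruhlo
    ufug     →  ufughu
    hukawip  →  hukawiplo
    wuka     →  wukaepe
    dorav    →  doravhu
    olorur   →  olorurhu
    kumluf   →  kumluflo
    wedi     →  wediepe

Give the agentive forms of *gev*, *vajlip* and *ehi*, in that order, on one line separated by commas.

gevhu, vajliplo, ehiepe

The suffix is conditioned by the final sound: -lo when the stem ends in a voiceless consonant (*soruh*, *hukawip*, *kumluf*); -hu when the stem ends in a voiced consonant (*ufug*, *dorav*, *olorur*); -epe when the stem ends in a vowel (*wuka*, *wedi*).
Since the final sound of *gev* is /v/ (a voiced consonant), it takes -hu, giving *gevhu*.
Since the final sound of *vajlip* is /p/ (a voiceless consonant), it takes -lo, giving *vajliplo*.
*ehi* — final sound /i/ (a vowel) → -epe → *ehiepe*.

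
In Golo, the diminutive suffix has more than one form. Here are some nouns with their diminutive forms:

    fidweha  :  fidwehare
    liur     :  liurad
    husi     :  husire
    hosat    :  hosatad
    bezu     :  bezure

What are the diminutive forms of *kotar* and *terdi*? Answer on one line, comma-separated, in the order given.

The alternation tracks the final sound of the stem — -ad when the stem ends in a consonant (*liur*, *hosat*); -re when the stem ends in a vowel (*fidweha*, *husi*, *bezu*).
*kotar* — final sound /r/ (a consonant) → -ad → *kotarad*.
Since the final sound of *terdi* is /i/ (a vowel), it takes -re, giving *terdire*.

kotarad, terdire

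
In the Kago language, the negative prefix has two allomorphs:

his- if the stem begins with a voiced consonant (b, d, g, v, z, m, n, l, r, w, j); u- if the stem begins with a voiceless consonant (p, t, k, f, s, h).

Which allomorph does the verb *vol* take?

his-

*vol* — first consonant /v/ (voiced) → his-.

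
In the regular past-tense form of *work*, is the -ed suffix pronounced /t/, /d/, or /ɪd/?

The stem *work* ends in a voiceless consonant other than /t/.
The -ed suffix is realized as /ɪd/ after /t, d/; as /t/ after other voiceless consonants; and as /d/ after other voiced sounds.
So -ed on *work* is pronounced /t/.

/t/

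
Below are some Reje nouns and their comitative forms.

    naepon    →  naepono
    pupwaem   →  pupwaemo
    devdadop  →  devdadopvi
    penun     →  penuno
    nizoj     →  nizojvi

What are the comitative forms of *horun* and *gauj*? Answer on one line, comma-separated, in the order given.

horuno, gaujvi

Looking at the final consonant of each stem: -o when the stem ends in a nasal (*naepon*, *pupwaem*, *penun*); -vi when the stem ends in a non-nasal consonant (*devdadop*, *nizoj*).
The final consonant of *horun* is /n/, which is a nasal, so the suffix is -o, giving *horuno*.
The final consonant of *gauj* is /j/, which is non-nasal, so the suffix is -vi, giving *gaujvi*.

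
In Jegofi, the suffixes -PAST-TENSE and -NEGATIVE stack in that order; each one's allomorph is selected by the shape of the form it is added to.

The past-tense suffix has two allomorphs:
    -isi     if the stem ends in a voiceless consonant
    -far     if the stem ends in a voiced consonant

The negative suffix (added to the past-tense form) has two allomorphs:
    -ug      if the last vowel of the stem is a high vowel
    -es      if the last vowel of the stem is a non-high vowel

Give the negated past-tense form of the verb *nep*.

nepisiug

*nep*: final consonant = /p/, voiceless → -isi → *nepisi*.
The past-tense form *nepisi* — last vowel /i/ (a high vowel) → -ug → *nepisiug*.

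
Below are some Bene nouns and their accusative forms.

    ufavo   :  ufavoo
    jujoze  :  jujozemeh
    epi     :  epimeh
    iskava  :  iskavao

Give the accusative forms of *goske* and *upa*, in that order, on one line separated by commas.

goskemeh, upao

The alternation tracks the last vowel of the stem — -meh when the last vowel of the stem is a front vowel (*jujoze*, *epi*); -o when the last vowel of the stem is a back vowel (*ufavo*, *iskava*).
Since the last vowel of *goske* is /e/ (a front vowel), it takes -meh, giving *goskemeh*.
The last vowel of *upa* is /a/, which is a back vowel, so the suffix is -o, giving *upao*.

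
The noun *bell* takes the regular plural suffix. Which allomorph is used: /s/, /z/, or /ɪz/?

/z/

The stem *bell* ends in a voiced non-sibilant sound.
The plural suffix surfaces as /ɪz/ after sibilants, /s/ after other voiceless consonants, and /z/ after other voiced sounds.
So the plural -s on *bell* is pronounced /z/.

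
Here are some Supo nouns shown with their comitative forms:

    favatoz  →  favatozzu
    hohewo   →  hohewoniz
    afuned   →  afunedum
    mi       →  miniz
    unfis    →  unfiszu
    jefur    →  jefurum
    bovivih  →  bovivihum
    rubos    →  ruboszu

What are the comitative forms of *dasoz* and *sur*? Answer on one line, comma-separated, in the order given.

dasozzu, surum

Looking at the final sound of each stem: -zu when the stem ends in a sibilant (*favatoz*, *unfis*, *rubos*); -um when the stem ends in a non-sibilant consonant (*afuned*, *jefur*, *bovivih*); -niz when the stem ends in a vowel (*hohewo*, *mi*).
Since the final sound of *dasoz* is /z/ (a sibilant), it takes -zu, giving *dasozzu*.
Since the final sound of *sur* is /r/ (a non-sibilant consonant), it takes -um, giving *surum*.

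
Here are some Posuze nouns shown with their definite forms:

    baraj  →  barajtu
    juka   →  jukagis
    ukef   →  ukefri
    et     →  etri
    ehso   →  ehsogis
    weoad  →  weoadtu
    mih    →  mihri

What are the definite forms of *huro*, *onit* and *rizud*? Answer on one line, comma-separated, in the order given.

Looking at the final sound of each stem: -ri when the stem ends in a voiceless consonant (*ukef*, *et*, *mih*); -tu when the stem ends in a voiced consonant (*baraj*, *weoad*); -gis when the stem ends in a vowel (*juka*, *ehso*).
Since the final sound of *huro* is /o/ (a vowel), it takes -gis, giving *hurogis*.
Since the final sound of *onit* is /t/ (a voiceless consonant), it takes -ri, giving *onitri*.
The final sound of *rizud* is /d/, which is a voiced consonant, so the suffix is -tu, giving *rizudtu*.

hurogis, onitri, rizudtu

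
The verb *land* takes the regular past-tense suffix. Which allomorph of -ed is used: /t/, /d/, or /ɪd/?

/ɪd/

The stem *land* ends in /t/ or /d/.
The -ed suffix is realized as /ɪd/ after /t, d/; as /t/ after other voiceless consonants; and as /d/ after other voiced sounds.
So -ed on *land* is pronounced /ɪd/.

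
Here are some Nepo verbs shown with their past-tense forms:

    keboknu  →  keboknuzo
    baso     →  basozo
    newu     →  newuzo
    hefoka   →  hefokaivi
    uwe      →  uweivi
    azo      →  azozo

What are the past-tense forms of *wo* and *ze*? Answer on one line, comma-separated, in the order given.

Looking at the last vowel of each stem: -zo when the last vowel of the stem is a rounded vowel (*keboknu*, *baso*, *newu*, *azo*); -ivi when the last vowel of the stem is an unrounded vowel (*hefoka*, *uwe*).
Since the last vowel of *wo* is /o/ (a rounded vowel), it takes -zo, giving *wozo*.
*ze*: last vowel = /e/, an unrounded vowel → -ivi → *zeivi*.

wozo, zeivi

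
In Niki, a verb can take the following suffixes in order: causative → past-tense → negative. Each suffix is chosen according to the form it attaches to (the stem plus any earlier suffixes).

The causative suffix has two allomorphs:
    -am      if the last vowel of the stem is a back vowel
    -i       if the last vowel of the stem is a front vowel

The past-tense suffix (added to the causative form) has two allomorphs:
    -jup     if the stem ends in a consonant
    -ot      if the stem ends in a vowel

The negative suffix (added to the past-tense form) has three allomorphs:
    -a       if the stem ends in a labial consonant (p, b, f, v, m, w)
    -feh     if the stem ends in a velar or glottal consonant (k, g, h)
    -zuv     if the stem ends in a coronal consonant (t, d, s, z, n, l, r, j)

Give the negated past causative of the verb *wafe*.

The last vowel of *wafe* is /e/, which is a front vowel, so the causative suffix is -i, giving *wafei*.
The causative form *wafei* — final sound /i/ (a vowel) → -ot → *wafeiot*.
Since the final consonant of the past-tense form *wafeiot* is /t/ (coronal), it takes -zuv, giving *wafeiotzuv*.

wafeiotzuv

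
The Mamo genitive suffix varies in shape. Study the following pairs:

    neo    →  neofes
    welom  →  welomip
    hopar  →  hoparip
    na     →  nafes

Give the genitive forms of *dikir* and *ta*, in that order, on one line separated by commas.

The suffix is conditioned by the final sound: -ip when the stem ends in a consonant (*welom*, *hopar*); -fes when the stem ends in a vowel (*neo*, *na*).
Since the final sound of *dikir* is /r/ (a consonant), it takes -ip, giving *dikirip*.
*ta*: final sound = /a/, a vowel → -fes → *tafes*.

dikirip, tafes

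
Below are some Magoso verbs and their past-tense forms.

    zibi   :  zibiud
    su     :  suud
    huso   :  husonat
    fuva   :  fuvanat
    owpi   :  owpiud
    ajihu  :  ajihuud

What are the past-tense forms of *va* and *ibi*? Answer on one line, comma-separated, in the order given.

vanat, ibiud

The suffix is conditioned by the last vowel: -ud when the last vowel of the stem is a high vowel (*zibi*, *su*, *owpi*, *ajihu*); -nat when the last vowel of the stem is a non-high vowel (*huso*, *fuva*).
*va* — last vowel /a/ (a non-high vowel) → -nat → *vanat*.
*ibi*: last vowel = /i/, a high vowel → -ud → *ibiud*.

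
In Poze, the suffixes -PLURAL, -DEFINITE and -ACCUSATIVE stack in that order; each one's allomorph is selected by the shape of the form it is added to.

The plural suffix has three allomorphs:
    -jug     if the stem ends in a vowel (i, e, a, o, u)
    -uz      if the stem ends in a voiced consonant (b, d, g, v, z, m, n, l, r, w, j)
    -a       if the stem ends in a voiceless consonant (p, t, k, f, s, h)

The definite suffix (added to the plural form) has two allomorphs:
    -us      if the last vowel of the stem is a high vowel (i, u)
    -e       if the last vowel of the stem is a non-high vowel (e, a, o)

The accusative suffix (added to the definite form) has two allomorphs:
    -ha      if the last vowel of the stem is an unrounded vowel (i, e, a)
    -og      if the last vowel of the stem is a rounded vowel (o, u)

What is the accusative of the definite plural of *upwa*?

upwajugusog

Since the final sound of *upwa* is /a/ (a vowel), it takes -jug, giving *upwajug*.
The plural form *upwajug* — last vowel /u/ (a high vowel) → -us → *upwajugus*.
The definite form *upwajugus*: last vowel = /u/, a rounded vowel → -og → *upwajugusog*.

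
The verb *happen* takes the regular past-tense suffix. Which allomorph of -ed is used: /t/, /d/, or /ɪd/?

/d/

The stem *happen* ends in a voiced sound other than /d/.
The -ed suffix is realized as /ɪd/ after /t, d/; as /t/ after other voiceless consonants; and as /d/ after other voiced sounds.
So -ed on *happen* is pronounced /d/.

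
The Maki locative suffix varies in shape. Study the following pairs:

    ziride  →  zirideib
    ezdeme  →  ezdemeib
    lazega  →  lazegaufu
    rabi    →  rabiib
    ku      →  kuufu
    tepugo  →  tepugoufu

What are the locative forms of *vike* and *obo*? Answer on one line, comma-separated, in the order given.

The suffix is conditioned by the last vowel: -ib when the last vowel of the stem is a front vowel (*ziride*, *ezdeme*, *rabi*); -ufu when the last vowel of the stem is a back vowel (*lazega*, *ku*, *tepugo*).
Since the last vowel of *vike* is /e/ (a front vowel), it takes -ib, giving *vikeib*.
*obo*: last vowel = /o/, a back vowel → -ufu → *oboufu*.

vikeib, oboufu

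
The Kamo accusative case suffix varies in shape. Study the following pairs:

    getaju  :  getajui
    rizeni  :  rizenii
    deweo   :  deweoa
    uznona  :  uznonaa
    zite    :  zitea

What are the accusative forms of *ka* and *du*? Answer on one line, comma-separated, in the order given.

The alternation tracks the last vowel of the stem — -i when the last vowel of the stem is a high vowel (*getaju*, *rizeni*); -a when the last vowel of the stem is a non-high vowel (*deweo*, *uznona*, *zite*).
*ka*: last vowel = /a/, a non-high vowel → -a → *kaa*.
*du*: last vowel = /u/, a high vowel → -i → *dui*.

kaa, dui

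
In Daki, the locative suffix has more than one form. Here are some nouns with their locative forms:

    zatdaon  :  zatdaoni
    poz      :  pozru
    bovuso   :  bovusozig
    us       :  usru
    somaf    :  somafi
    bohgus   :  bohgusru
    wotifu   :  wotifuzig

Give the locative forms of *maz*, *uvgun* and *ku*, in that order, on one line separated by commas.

The pattern is sibilance of the final sound: -ru when the stem ends in a sibilant (*poz*, *us*, *bohgus*); -i when the stem ends in a non-sibilant consonant (*zatdaon*, *somaf*); -zig when the stem ends in a vowel (*bovuso*, *wotifu*).
*maz* — final sound /z/ (a sibilant) → -ru → *mazru*.
*uvgun*: final sound = /n/, a non-sibilant consonant → -i → *uvguni*.
Since the final sound of *ku* is /u/ (a vowel), it takes -zig, giving *kuzig*.

mazru, uvguni, kuzig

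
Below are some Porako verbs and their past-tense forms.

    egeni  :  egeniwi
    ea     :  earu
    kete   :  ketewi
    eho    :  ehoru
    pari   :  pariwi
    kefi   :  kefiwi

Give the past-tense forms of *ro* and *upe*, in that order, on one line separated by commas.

The pattern is front/back vowel harmony: -wi when the last vowel of the stem is a front vowel (*egeni*, *kete*, *pari*, *kefi*); -ru when the last vowel of the stem is a back vowel (*ea*, *eho*).
Since the last vowel of *ro* is /o/ (a back vowel), it takes -ru, giving *roru*.
*upe* — last vowel /e/ (a front vowel) → -wi → *upewi*.

roru, upewi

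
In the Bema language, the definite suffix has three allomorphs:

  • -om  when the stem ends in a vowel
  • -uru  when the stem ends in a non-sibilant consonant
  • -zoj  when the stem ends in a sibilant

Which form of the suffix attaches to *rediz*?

-zoj

Since the final sound of *rediz* is /z/ (a sibilant), it takes -zoj.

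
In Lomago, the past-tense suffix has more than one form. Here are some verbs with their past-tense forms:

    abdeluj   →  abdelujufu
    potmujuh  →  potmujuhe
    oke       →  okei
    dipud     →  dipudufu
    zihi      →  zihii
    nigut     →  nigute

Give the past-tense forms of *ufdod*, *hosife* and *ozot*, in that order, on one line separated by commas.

The suffix is conditioned by the final sound: -e when the stem ends in a voiceless consonant (*potmujuh*, *nigut*); -ufu when the stem ends in a voiced consonant (*abdeluj*, *dipud*); -i when the stem ends in a vowel (*oke*, *zihi*).
*ufdod* — final sound /d/ (a voiced consonant) → -ufu → *ufdodufu*.
*hosife*: final sound = /e/, a vowel → -i → *hosifei*.
*ozot*: final sound = /t/, a voiceless consonant → -e → *ozote*.

ufdodufu, hosifei, ozote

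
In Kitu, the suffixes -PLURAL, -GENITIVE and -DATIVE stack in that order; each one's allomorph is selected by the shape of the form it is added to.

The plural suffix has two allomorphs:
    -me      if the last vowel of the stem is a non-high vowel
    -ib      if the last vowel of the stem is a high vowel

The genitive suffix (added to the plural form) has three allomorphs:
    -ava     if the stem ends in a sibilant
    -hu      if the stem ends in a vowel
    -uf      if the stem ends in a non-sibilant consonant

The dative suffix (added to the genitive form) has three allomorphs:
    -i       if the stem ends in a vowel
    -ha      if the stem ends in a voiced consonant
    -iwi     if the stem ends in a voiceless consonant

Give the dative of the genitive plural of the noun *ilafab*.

Since the last vowel of *ilafab* is /a/ (a non-high vowel), it takes -me, giving *ilafabme*.
The plural form *ilafabme*: final sound = /e/, a vowel → -hu → *ilafabmehu*.
The genitive form *ilafabmehu*: final sound = /u/, a vowel → -i → *ilafabmehui*.

ilafabmehui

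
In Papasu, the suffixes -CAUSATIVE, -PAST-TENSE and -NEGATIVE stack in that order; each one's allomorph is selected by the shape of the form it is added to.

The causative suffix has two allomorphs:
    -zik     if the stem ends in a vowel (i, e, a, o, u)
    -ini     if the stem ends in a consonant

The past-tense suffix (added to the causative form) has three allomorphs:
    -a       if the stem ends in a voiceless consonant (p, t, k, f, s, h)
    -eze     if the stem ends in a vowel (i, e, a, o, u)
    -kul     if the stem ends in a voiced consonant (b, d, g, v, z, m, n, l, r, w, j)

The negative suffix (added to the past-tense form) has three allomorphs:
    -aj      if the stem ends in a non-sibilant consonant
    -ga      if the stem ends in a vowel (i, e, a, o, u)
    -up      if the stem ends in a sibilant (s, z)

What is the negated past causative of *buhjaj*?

buhjajiniezega

Since the final sound of *buhjaj* is /j/ (a consonant), it takes -ini, giving *buhjajini*.
The causative form *buhjajini* — final sound /i/ (a vowel) → -eze → *buhjajinieze*.
The past-tense form *buhjajinieze*: final sound = /e/, a vowel → -ga → *buhjajiniezega*.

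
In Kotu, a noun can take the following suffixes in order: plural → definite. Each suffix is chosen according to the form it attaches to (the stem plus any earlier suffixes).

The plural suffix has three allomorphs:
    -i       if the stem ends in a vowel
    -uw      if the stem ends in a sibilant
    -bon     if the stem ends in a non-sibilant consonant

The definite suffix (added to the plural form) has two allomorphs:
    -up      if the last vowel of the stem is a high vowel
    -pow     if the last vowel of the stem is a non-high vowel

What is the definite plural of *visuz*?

visuzuwup

The final sound of *visuz* is /z/, which is a sibilant, so the plural suffix is -uw, giving *visuzuw*.
The last vowel of the plural form *visuzuw* is /u/, which is a high vowel, so the definite suffix is -up, giving *visuzuwup*.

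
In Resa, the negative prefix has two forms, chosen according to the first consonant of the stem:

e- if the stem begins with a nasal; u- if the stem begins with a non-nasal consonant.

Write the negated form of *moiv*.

emoiv

The first consonant of *moiv* is /m/, which is a nasal, so the prefix is e-, giving *emoiv*.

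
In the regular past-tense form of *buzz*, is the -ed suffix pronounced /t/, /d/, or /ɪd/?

/d/

The stem *buzz* ends in a voiced sound other than /d/.
The -ed suffix is realized as /ɪd/ after /t, d/; as /t/ after other voiceless consonants; and as /d/ after other voiced sounds.
So -ed on *buzz* is pronounced /d/.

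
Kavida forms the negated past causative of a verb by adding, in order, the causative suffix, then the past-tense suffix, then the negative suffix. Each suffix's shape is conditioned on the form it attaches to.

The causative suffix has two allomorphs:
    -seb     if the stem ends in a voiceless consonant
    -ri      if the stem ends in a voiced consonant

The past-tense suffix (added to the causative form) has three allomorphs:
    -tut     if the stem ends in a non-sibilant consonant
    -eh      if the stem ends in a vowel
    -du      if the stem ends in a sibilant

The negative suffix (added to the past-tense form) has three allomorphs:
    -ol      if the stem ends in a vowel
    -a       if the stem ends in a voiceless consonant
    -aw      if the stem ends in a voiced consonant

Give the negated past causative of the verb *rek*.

The final consonant of *rek* is /k/, which is voiceless, so the causative suffix is -seb, giving *rekseb*.
The causative form *rekseb* — final sound /b/ (a non-sibilant consonant) → -tut → *reksebtut*.
Since the final sound of the past-tense form *reksebtut* is /t/ (a voiceless consonant), it takes -a, giving *reksebtuta*.

reksebtuta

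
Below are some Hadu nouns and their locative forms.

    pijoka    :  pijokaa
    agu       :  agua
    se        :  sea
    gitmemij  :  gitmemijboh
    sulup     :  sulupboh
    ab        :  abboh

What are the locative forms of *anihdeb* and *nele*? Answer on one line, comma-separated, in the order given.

The pattern is consonant vs. vowel: -boh when the stem ends in a consonant (*gitmemij*, *sulup*, *ab*); -a when the stem ends in a vowel (*pijoka*, *agu*, *se*).
Since the final sound of *anihdeb* is /b/ (a consonant), it takes -boh, giving *anihdebboh*.
The final sound of *nele* is /e/, which is a vowel, so the suffix is -a, giving *nelea*.

anihdebboh, nelea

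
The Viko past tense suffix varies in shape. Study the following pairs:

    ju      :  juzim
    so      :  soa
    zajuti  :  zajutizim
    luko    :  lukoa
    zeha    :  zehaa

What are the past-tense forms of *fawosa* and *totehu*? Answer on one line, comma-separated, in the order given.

fawosaa, totehuzim

The alternation tracks the last vowel of the stem — -zim when the last vowel of the stem is a high vowel (*ju*, *zajuti*); -a when the last vowel of the stem is a non-high vowel (*so*, *luko*, *zeha*).
*fawosa* — last vowel /a/ (a non-high vowel) → -a → *fawosaa*.
*totehu* — last vowel /u/ (a high vowel) → -zim → *totehuzim*.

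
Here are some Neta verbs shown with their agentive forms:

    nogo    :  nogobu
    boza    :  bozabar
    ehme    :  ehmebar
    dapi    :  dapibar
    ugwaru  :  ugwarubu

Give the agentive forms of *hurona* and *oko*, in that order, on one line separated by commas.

huronabar, okobu

The suffix is conditioned by the last vowel: -bu when the last vowel of the stem is a rounded vowel (*nogo*, *ugwaru*); -bar when the last vowel of the stem is an unrounded vowel (*boza*, *ehme*, *dapi*).
*hurona*: last vowel = /a/, an unrounded vowel → -bar → *huronabar*.
*oko* — last vowel /o/ (a rounded vowel) → -bu → *okobu*.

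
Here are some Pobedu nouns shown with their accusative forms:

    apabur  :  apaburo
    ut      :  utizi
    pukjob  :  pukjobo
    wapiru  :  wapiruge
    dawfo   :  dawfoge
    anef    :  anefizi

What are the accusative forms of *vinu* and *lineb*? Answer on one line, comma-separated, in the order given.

vinuge, linebo

The alternation tracks the final sound of the stem — -izi when the stem ends in a voiceless consonant (*ut*, *anef*); -o when the stem ends in a voiced consonant (*apabur*, *pukjob*); -ge when the stem ends in a vowel (*wapiru*, *dawfo*).
The final sound of *vinu* is /u/, which is a vowel, so the suffix is -ge, giving *vinuge*.
*lineb* — final sound /b/ (a voiced consonant) → -o → *linebo*.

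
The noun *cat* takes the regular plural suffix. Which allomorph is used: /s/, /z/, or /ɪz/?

/s/

The stem *cat* ends in a voiceless non-sibilant consonant.
The plural suffix surfaces as /ɪz/ after sibilants, /s/ after other voiceless consonants, and /z/ after other voiced sounds.
So the plural -s on *cat* is pronounced /s/.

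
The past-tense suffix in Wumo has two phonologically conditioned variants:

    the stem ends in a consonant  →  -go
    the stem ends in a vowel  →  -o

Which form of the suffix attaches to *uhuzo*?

-o

The final sound of *uhuzo* is /o/, which is a vowel, so the suffix is -o.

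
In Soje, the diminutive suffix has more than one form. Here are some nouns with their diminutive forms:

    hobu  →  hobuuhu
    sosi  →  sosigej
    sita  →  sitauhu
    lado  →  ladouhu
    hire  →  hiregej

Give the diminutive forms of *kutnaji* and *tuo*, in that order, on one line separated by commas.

kutnajigej, tuouhu

The alternation tracks the last vowel of the stem — -gej when the last vowel of the stem is a front vowel (*sosi*, *hire*); -uhu when the last vowel of the stem is a back vowel (*hobu*, *sita*, *lado*).
*kutnaji*: last vowel = /i/, a front vowel → -gej → *kutnajigej*.
Since the last vowel of *tuo* is /o/ (a back vowel), it takes -uhu, giving *tuouhu*.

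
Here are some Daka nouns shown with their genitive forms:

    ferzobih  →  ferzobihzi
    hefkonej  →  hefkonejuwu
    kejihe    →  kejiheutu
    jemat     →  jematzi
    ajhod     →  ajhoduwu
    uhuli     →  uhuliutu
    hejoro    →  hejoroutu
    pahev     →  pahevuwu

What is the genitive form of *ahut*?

ahutzi

Looking at the final sound of each stem: -zi when the stem ends in a voiceless consonant (*ferzobih*, *jemat*); -uwu when the stem ends in a voiced consonant (*hefkonej*, *ajhod*, *pahev*); -utu when the stem ends in a vowel (*kejihe*, *uhuli*, *hejoro*).
*ahut* — final sound /t/ (a voiceless consonant) → -zi → *ahutzi*.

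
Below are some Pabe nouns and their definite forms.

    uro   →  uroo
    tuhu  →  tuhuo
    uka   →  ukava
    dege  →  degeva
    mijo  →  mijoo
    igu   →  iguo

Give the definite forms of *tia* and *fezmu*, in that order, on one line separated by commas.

tiava, fezmuo

Looking at the last vowel of each stem: -o when the last vowel of the stem is a rounded vowel (*uro*, *tuhu*, *mijo*, *igu*); -va when the last vowel of the stem is an unrounded vowel (*uka*, *dege*).
*tia* — last vowel /a/ (an unrounded vowel) → -va → *tiava*.
Since the last vowel of *fezmu* is /u/ (a rounded vowel), it takes -o, giving *fezmuo*.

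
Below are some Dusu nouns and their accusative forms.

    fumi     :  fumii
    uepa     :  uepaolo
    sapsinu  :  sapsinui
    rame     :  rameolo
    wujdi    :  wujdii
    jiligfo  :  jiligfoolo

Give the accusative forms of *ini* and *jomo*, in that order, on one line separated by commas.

The pattern is height harmony: -i when the last vowel of the stem is a high vowel (*fumi*, *sapsinu*, *wujdi*); -olo when the last vowel of the stem is a non-high vowel (*uepa*, *rame*, *jiligfo*).
*ini*: last vowel = /i/, a high vowel → -i → *inii*.
Since the last vowel of *jomo* is /o/ (a non-high vowel), it takes -olo, giving *jomoolo*.

inii, jomoolo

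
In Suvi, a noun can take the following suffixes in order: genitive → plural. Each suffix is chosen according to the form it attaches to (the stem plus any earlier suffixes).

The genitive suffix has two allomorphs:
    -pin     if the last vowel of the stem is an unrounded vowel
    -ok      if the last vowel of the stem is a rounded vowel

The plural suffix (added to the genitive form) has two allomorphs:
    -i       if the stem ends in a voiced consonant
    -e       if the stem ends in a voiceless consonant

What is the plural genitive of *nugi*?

The last vowel of *nugi* is /i/, which is an unrounded vowel, so the genitive suffix is -pin, giving *nugipin*.
The final consonant of the genitive form *nugipin* is /n/, which is voiced, so the plural suffix is -i, giving *nugipini*.

nugipini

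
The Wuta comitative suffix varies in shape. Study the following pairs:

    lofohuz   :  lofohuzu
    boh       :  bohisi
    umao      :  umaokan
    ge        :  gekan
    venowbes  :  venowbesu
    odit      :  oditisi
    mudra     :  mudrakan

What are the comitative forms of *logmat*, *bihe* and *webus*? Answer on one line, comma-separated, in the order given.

The suffix is conditioned by the final sound: -u when the stem ends in a sibilant (*lofohuz*, *venowbes*); -isi when the stem ends in a non-sibilant consonant (*boh*, *odit*); -kan when the stem ends in a vowel (*umao*, *ge*, *mudra*).
*logmat*: final sound = /t/, a non-sibilant consonant → -isi → *logmatisi*.
*bihe* — final sound /e/ (a vowel) → -kan → *bihekan*.
The final sound of *webus* is /s/, which is a sibilant, so the suffix is -u, giving *webusu*.

logmatisi, bihekan, webusu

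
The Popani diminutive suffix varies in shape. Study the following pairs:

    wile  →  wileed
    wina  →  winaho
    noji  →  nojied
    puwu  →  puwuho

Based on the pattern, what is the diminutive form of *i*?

ied

The alternation tracks the last vowel of the stem — -ed when the last vowel of the stem is a front vowel (*wile*, *noji*); -ho when the last vowel of the stem is a back vowel (*wina*, *puwu*).
The last vowel of *i* is /i/, which is a front vowel, so the suffix is -ed, giving *ied*.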